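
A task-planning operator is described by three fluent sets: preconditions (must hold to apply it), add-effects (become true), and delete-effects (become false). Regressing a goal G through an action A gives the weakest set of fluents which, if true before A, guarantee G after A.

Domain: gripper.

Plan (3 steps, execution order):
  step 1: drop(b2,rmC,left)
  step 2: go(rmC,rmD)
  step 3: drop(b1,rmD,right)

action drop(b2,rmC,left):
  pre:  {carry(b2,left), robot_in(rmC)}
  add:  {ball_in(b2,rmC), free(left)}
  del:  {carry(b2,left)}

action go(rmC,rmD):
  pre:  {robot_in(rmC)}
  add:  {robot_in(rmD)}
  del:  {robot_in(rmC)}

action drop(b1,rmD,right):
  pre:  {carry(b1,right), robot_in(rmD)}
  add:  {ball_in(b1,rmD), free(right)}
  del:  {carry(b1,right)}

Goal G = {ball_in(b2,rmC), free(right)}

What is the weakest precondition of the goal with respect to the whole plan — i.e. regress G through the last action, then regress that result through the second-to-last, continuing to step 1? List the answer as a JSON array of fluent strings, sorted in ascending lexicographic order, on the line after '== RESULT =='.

Regress step by step:
  through step 3 (drop(b1,rmD,right)): drop {free(right)}, keep {ball_in(b2,rmC)}, require {carry(b1,right), robot_in(rmD)}
    → {ball_in(b2,rmC), carry(b1,right), robot_in(rmD)}
  through step 2 (go(rmC,rmD)): drop {robot_in(rmD)}, keep {ball_in(b2,rmC), carry(b1,right)}, require {robot_in(rmC)}
    → {ball_in(b2,rmC), carry(b1,right), robot_in(rmC)}
  through step 1 (drop(b2,rmC,left)): drop {ball_in(b2,rmC)}, keep {carry(b1,right), robot_in(rmC)}, require {carry(b2,left), robot_in(rmC)}
    → {carry(b1,right), carry(b2,left), robot_in(rmC)}

== RESULT ==
["carry(b1,right)", "carry(b2,left)", "robot_in(rmC)"]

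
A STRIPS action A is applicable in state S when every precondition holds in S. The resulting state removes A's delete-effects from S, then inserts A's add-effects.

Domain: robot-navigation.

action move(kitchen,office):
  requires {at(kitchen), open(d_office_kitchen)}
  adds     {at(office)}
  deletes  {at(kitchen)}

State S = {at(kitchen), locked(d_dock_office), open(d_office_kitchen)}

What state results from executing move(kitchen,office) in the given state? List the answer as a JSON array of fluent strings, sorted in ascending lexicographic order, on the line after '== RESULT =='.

Progress:
  pre ⊆ S: {at(kitchen), open(d_office_kitchen)} ⊆ S  — applicable
  S \ del = {locked(d_dock_office), open(d_office_kitchen)}
  ∪ add   = {at(office), locked(d_dock_office), open(d_office_kitchen)}

== RESULT ==
["at(office)", "locked(d_dock_office)", "open(d_office_kitchen)"]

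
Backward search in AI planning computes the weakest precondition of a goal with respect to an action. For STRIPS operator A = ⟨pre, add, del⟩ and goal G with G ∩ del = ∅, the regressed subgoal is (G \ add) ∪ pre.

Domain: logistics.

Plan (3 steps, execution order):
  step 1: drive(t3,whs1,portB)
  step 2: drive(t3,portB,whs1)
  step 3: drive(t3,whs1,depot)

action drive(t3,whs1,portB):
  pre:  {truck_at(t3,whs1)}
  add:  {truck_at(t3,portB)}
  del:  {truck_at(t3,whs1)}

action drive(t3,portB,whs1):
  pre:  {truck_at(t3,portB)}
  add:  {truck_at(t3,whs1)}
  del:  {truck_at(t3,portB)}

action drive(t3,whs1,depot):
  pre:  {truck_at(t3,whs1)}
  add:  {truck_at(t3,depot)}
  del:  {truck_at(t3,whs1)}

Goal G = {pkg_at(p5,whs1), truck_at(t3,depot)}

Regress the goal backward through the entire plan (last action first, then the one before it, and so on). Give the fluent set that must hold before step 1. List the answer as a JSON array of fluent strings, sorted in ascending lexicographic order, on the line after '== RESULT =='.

Regress step by step:
  through step 3 (drive(t3,whs1,depot)): drop {truck_at(t3,depot)}, keep {pkg_at(p5,whs1)}, require {truck_at(t3,whs1)}
    → {pkg_at(p5,whs1), truck_at(t3,whs1)}
  through step 2 (drive(t3,portB,whs1)): drop {truck_at(t3,whs1)}, keep {pkg_at(p5,whs1)}, require {truck_at(t3,portB)}
    → {pkg_at(p5,whs1), truck_at(t3,portB)}
  through step 1 (drive(t3,whs1,portB)): drop {truck_at(t3,portB)}, keep {pkg_at(p5,whs1)}, require {truck_at(t3,whs1)}
    → {pkg_at(p5,whs1), truck_at(t3,whs1)}

== RESULT ==
["pkg_at(p5,whs1)", "truck_at(t3,whs1)"]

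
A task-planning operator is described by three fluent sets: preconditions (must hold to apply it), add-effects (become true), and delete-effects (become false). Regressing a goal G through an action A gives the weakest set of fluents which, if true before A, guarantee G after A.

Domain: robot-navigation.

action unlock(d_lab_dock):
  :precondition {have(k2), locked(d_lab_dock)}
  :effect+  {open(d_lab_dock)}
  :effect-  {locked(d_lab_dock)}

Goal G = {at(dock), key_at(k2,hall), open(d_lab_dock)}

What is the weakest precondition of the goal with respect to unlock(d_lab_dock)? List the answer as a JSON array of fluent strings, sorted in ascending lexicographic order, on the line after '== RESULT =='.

Compute (G \ add) ∪ pre:
  G ∩ del = {}  (empty — regression defined)
  G \ add = {at(dock), key_at(k2,hall), open(d_lab_dock)} \ {open(d_lab_dock)} = {at(dock), key_at(k2,hall)}
  ∪ pre   = {at(dock), key_at(k2,hall)} ∪ {have(k2), locked(d_lab_dock)}
          = {at(dock), have(k2), key_at(k2,hall), locked(d_lab_dock)}

== RESULT ==
["at(dock)", "have(k2)", "key_at(k2,hall)", "locked(d_lab_dock)"]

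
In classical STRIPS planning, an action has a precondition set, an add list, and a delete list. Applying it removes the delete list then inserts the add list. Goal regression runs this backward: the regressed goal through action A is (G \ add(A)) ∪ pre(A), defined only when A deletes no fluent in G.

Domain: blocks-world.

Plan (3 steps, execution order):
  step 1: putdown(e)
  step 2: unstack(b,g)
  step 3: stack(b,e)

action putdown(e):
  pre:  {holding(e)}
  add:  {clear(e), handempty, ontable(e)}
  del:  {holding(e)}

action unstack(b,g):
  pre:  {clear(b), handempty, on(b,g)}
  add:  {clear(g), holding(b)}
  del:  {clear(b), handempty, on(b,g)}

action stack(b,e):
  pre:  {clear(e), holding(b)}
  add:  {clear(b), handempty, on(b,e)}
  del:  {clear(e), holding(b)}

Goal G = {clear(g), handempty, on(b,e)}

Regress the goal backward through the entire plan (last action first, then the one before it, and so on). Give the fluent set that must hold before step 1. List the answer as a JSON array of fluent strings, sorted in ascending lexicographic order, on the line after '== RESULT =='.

Regress step by step:
  through step 3 (stack(b,e)): drop {handempty, on(b,e)}, keep {clear(g)}, require {clear(e), holding(b)}
    → {clear(e), clear(g), holding(b)}
  through step 2 (unstack(b,g)): drop {clear(g), holding(b)}, keep {clear(e)}, require {clear(b), handempty, on(b,g)}
    → {clear(b), clear(e), handempty, on(b,g)}
  through step 1 (putdown(e)): drop {clear(e), handempty}, keep {clear(b), on(b,g)}, require {holding(e)}
    → {clear(b), holding(e), on(b,g)}

== RESULT ==
["clear(b)", "holding(e)", "on(b,g)"]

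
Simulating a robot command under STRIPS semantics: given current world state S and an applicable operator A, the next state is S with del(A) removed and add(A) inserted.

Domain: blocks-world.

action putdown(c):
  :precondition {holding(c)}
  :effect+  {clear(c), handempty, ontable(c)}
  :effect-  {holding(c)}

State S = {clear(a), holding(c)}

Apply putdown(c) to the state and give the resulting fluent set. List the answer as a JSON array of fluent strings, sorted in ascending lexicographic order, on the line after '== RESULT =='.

Compute (S \ del) ∪ add:
  pre ⊆ S: {holding(c)} ⊆ S  — applicable
  S \ del = {clear(a)}
  ∪ add   = {clear(a), clear(c), handempty, ontable(c)}

== RESULT ==
["clear(a)", "clear(c)", "handempty", "ontable(c)"]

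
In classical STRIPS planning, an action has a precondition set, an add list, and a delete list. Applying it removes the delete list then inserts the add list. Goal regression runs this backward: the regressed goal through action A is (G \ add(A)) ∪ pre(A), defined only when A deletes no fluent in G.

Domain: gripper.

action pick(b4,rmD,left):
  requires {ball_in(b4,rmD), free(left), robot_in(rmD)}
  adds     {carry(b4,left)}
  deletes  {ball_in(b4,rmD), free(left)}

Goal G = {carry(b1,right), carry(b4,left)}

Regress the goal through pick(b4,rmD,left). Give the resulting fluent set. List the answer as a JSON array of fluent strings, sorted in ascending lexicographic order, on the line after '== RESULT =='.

Regress:
  G ∩ del = {}  (empty — regression defined)
  G \ add = {carry(b1,right), carry(b4,left)} \ {carry(b4,left)} = {carry(b1,right)}
  ∪ pre   = {carry(b1,right)} ∪ {ball_in(b4,rmD), free(left), robot_in(rmD)}
          = {ball_in(b4,rmD), carry(b1,right), free(left), robot_in(rmD)}

== RESULT ==
["ball_in(b4,rmD)", "carry(b1,right)", "free(left)", "robot_in(rmD)"]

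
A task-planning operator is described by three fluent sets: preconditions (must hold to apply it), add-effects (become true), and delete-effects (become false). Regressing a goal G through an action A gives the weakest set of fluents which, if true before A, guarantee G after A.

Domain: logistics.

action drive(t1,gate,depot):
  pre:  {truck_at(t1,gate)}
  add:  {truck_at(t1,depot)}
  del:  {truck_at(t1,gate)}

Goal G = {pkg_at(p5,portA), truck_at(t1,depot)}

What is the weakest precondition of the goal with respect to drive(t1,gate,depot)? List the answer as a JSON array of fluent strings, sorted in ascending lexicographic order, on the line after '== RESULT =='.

Regress:
  G ∩ del = {}  (empty — regression defined)
  G \ add = {pkg_at(p5,portA), truck_at(t1,depot)} \ {truck_at(t1,depot)} = {pkg_at(p5,portA)}
  ∪ pre   = {pkg_at(p5,portA)} ∪ {truck_at(t1,gate)}
          = {pkg_at(p5,portA), truck_at(t1,gate)}

== RESULT ==
["pkg_at(p5,portA)", "truck_at(t1,gate)"]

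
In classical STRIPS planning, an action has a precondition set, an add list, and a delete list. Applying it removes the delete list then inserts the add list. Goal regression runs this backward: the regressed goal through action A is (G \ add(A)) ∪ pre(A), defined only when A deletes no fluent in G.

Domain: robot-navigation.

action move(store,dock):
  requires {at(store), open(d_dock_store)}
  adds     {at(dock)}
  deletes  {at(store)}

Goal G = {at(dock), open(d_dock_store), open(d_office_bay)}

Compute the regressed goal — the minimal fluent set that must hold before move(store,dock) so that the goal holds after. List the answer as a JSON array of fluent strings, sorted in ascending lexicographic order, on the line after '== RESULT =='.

Compute (G \ add) ∪ pre:
  G ∩ del = {}  (empty — regression defined)
  G \ add = {at(dock), open(d_dock_store), open(d_office_bay)} \ {at(dock)} = {open(d_dock_store), open(d_office_bay)}
  ∪ pre   = {open(d_dock_store), open(d_office_bay)} ∪ {at(store), open(d_dock_store)}
          = {at(store), open(d_dock_store), open(d_office_bay)}

== RESULT ==
["at(store)", "open(d_dock_store)", "open(d_office_bay)"]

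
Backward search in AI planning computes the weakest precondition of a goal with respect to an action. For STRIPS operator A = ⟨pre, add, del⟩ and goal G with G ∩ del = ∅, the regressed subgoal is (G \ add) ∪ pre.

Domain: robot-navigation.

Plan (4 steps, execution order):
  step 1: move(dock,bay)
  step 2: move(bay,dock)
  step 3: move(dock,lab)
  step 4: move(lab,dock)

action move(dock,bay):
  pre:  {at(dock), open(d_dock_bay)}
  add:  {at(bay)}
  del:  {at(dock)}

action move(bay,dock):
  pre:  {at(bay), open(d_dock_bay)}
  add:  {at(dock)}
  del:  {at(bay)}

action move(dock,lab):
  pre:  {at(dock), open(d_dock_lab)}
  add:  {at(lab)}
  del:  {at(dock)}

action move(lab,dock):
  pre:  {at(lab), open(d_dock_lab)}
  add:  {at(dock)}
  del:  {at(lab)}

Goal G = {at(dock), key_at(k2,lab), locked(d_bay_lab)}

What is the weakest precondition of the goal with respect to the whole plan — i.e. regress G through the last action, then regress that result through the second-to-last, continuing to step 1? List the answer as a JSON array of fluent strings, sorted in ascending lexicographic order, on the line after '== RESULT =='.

Regress step by step:
  through step 4 (move(lab,dock)): drop {at(dock)}, keep {key_at(k2,lab), locked(d_bay_lab)}, require {at(lab), open(d_dock_lab)}
    → {at(lab), key_at(k2,lab), locked(d_bay_lab), open(d_dock_lab)}
  through step 3 (move(dock,lab)): drop {at(lab)}, keep {key_at(k2,lab), locked(d_bay_lab), open(d_dock_lab)}, require {at(dock), open(d_dock_lab)}
    → {at(dock), key_at(k2,lab), locked(d_bay_lab), open(d_dock_lab)}
  through step 2 (move(bay,dock)): drop {at(dock)}, keep {key_at(k2,lab), locked(d_bay_lab), open(d_dock_lab)}, require {at(bay), open(d_dock_bay)}
    → {at(bay), key_at(k2,lab), locked(d_bay_lab), open(d_dock_bay), open(d_dock_lab)}
  through step 1 (move(dock,bay)): drop {at(bay)}, keep {key_at(k2,lab), locked(d_bay_lab), open(d_dock_bay), open(d_dock_lab)}, require {at(dock), open(d_dock_bay)}
    → {at(dock), key_at(k2,lab), locked(d_bay_lab), open(d_dock_bay), open(d_dock_lab)}

== RESULT ==
["at(dock)", "key_at(k2,lab)", "locked(d_bay_lab)", "open(d_dock_bay)", "open(d_dock_lab)"]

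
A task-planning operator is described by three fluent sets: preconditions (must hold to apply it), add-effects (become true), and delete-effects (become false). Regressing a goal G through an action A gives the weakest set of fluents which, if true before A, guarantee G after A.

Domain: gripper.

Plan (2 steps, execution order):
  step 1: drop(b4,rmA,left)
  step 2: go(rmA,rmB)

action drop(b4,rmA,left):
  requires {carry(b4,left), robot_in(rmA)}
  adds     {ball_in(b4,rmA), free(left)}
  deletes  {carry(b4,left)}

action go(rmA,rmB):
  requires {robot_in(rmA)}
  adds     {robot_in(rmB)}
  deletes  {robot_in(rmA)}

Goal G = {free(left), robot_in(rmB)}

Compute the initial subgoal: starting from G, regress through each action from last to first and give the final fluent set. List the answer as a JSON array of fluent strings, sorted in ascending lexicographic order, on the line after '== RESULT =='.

Work backward from the goal:
  through step 2 (go(rmA,rmB)): drop {robot_in(rmB)}, keep {free(left)}, require {robot_in(rmA)}
    → {free(left), robot_in(rmA)}
  through step 1 (drop(b4,rmA,left)): drop {free(left)}, keep {robot_in(rmA)}, require {carry(b4,left), robot_in(rmA)}
    → {carry(b4,left), robot_in(rmA)}

== RESULT ==
["carry(b4,left)", "robot_in(rmA)"]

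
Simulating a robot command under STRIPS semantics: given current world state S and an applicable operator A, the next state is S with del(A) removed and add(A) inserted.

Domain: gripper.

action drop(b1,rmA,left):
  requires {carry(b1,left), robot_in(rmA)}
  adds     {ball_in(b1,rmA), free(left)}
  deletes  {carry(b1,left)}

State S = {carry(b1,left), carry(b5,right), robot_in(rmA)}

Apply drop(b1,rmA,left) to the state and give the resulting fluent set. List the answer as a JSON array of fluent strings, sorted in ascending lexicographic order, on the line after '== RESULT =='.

Compute (S \ del) ∪ add:
  pre ⊆ S: {carry(b1,left), robot_in(rmA)} ⊆ S  — applicable
  S \ del = {carry(b5,right), robot_in(rmA)}
  ∪ add   = {ball_in(b1,rmA), carry(b5,right), free(left), robot_in(rmA)}

== RESULT ==
["ball_in(b1,rmA)", "carry(b5,right)", "free(left)", "robot_in(rmA)"]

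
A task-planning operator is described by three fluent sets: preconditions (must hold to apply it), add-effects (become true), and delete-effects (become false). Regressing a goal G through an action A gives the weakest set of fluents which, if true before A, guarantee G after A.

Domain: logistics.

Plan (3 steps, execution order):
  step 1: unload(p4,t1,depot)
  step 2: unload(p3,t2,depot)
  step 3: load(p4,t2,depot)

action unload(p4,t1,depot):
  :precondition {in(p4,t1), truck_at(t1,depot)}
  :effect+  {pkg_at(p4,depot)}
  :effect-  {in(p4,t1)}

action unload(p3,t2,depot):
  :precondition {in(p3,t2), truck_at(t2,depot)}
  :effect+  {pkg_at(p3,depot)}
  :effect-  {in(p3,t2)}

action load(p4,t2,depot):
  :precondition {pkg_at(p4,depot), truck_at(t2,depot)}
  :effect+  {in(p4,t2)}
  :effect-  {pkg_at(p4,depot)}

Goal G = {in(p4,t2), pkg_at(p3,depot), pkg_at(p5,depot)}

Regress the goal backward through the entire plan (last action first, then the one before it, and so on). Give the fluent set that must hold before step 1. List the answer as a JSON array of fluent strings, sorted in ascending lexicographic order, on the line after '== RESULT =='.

Work backward from the goal:
  through step 3 (load(p4,t2,depot)): drop {in(p4,t2)}, keep {pkg_at(p3,depot), pkg_at(p5,depot)}, require {pkg_at(p4,depot), truck_at(t2,depot)}
    → {pkg_at(p3,depot), pkg_at(p4,depot), pkg_at(p5,depot), truck_at(t2,depot)}
  through step 2 (unload(p3,t2,depot)): drop {pkg_at(p3,depot)}, keep {pkg_at(p4,depot), pkg_at(p5,depot), truck_at(t2,depot)}, require {in(p3,t2), truck_at(t2,depot)}
    → {in(p3,t2), pkg_at(p4,depot), pkg_at(p5,depot), truck_at(t2,depot)}
  through step 1 (unload(p4,t1,depot)): drop {pkg_at(p4,depot)}, keep {in(p3,t2), pkg_at(p5,depot), truck_at(t2,depot)}, require {in(p4,t1), truck_at(t1,depot)}
    → {in(p3,t2), in(p4,t1), pkg_at(p5,depot), truck_at(t1,depot), truck_at(t2,depot)}

== RESULT ==
["in(p3,t2)", "in(p4,t1)", "pkg_at(p5,depot)", "truck_at(t1,depot)", "truck_at(t2,depot)"]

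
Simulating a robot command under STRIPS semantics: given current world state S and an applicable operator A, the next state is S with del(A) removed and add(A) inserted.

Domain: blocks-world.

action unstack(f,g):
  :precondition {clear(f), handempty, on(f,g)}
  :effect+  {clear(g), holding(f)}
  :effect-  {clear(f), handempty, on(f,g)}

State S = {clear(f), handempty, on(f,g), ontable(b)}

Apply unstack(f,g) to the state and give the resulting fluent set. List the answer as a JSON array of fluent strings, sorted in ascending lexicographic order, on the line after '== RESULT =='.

Progress:
  pre ⊆ S: {clear(f), handempty, on(f,g)} ⊆ S  — applicable
  S \ del = {ontable(b)}
  ∪ add   = {clear(g), holding(f), ontable(b)}

== RESULT ==
["clear(g)", "holding(f)", "ontable(b)"]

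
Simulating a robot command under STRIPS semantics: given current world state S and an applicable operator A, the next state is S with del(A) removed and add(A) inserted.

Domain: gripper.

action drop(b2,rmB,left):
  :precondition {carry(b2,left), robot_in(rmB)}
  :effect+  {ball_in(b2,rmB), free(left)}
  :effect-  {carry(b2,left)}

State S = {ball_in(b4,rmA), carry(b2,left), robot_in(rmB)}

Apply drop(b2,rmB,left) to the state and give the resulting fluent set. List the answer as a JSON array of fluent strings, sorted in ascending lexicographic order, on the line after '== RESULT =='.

Compute (S \ del) ∪ add:
  pre ⊆ S: {carry(b2,left), robot_in(rmB)} ⊆ S  — applicable
  S \ del = {ball_in(b4,rmA), robot_in(rmB)}
  ∪ add   = {ball_in(b2,rmB), ball_in(b4,rmA), free(left), robot_in(rmB)}

== RESULT ==
["ball_in(b2,rmB)", "ball_in(b4,rmA)", "free(left)", "robot_in(rmB)"]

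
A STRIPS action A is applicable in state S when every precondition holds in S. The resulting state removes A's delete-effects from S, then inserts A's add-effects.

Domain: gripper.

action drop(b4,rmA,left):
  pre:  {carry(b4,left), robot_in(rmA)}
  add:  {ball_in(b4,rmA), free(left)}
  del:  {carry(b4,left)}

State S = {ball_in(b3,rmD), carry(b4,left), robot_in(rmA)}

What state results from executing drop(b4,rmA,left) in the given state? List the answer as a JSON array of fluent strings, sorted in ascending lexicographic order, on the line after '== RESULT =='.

Compute (S \ del) ∪ add:
  pre ⊆ S: {carry(b4,left), robot_in(rmA)} ⊆ S  — applicable
  S \ del = {ball_in(b3,rmD), robot_in(rmA)}
  ∪ add   = {ball_in(b3,rmD), ball_in(b4,rmA), free(left), robot_in(rmA)}

== RESULT ==
["ball_in(b3,rmD)", "ball_in(b4,rmA)", "free(left)", "robot_in(rmA)"]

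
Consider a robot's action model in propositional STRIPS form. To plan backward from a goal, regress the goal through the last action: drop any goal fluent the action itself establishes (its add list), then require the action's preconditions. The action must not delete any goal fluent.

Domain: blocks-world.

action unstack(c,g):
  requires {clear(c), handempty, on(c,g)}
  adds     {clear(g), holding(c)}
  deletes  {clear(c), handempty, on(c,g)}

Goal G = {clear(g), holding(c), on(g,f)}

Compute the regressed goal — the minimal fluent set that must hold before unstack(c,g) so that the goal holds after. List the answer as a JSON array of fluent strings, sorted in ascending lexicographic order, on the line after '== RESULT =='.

Compute (G \ add) ∪ pre:
  G ∩ del = {}  (empty — regression defined)
  G \ add = {clear(g), holding(c), on(g,f)} \ {clear(g), holding(c)} = {on(g,f)}
  ∪ pre   = {on(g,f)} ∪ {clear(c), handempty, on(c,g)}
          = {clear(c), handempty, on(c,g), on(g,f)}

== RESULT ==
["clear(c)", "handempty", "on(c,g)", "on(g,f)"]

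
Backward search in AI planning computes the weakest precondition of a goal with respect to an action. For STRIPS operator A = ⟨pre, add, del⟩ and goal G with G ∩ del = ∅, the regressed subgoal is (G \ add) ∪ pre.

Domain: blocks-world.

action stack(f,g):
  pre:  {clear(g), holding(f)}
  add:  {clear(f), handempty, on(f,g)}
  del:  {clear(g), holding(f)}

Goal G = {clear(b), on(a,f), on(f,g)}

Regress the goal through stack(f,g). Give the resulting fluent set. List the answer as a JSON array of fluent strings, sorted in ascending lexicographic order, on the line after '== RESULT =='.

Compute (G \ add) ∪ pre:
  G ∩ del = {}  (empty — regression defined)
  G \ add = {clear(b), on(a,f), on(f,g)} \ {clear(f), handempty, on(f,g)} = {clear(b), on(a,f)}
  ∪ pre   = {clear(b), on(a,f)} ∪ {clear(g), holding(f)}
          = {clear(b), clear(g), holding(f), on(a,f)}

== RESULT ==
["clear(b)", "clear(g)", "holding(f)", "on(a,f)"]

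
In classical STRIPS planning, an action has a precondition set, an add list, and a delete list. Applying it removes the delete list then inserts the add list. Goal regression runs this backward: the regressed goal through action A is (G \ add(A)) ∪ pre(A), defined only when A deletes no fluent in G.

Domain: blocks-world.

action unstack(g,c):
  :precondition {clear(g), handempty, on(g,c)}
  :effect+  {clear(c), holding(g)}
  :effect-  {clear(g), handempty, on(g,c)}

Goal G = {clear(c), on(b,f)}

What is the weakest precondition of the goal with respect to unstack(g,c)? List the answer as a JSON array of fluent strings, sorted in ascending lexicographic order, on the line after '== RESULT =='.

Regress:
  G ∩ del = {}  (empty — regression defined)
  G \ add = {clear(c), on(b,f)} \ {clear(c), holding(g)} = {on(b,f)}
  ∪ pre   = {on(b,f)} ∪ {clear(g), handempty, on(g,c)}
          = {clear(g), handempty, on(b,f), on(g,c)}

== RESULT ==
["clear(g)", "handempty", "on(b,f)", "on(g,c)"]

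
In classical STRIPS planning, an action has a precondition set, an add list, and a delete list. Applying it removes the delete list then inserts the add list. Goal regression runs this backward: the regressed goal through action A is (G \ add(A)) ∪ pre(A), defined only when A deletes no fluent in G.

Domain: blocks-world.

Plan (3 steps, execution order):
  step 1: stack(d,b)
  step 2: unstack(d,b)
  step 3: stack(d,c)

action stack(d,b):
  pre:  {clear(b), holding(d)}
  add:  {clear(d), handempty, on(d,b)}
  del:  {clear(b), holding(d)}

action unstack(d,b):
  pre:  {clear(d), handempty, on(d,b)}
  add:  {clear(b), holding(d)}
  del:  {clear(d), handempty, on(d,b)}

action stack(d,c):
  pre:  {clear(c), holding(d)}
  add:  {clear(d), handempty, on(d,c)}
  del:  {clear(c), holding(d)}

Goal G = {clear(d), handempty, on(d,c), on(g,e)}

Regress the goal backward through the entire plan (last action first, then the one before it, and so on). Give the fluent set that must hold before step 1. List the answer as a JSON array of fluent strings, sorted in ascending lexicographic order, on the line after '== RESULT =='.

Regress step by step:
  through step 3 (stack(d,c)): drop {clear(d), handempty, on(d,c)}, keep {on(g,e)}, require {clear(c), holding(d)}
    → {clear(c), holding(d), on(g,e)}
  through step 2 (unstack(d,b)): drop {holding(d)}, keep {clear(c), on(g,e)}, require {clear(d), handempty, on(d,b)}
    → {clear(c), clear(d), handempty, on(d,b), on(g,e)}
  through step 1 (stack(d,b)): drop {clear(d), handempty, on(d,b)}, keep {clear(c), on(g,e)}, require {clear(b), holding(d)}
    → {clear(b), clear(c), holding(d), on(g,e)}

== RESULT ==
["clear(b)", "clear(c)", "holding(d)", "on(g,e)"]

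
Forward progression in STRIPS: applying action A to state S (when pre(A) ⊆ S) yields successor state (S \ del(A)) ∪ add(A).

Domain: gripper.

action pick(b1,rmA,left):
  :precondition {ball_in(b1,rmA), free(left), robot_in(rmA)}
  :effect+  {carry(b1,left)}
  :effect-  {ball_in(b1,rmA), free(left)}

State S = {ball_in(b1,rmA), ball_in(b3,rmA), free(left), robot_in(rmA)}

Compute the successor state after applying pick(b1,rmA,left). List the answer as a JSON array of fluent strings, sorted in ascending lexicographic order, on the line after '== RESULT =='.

Progress:
  pre ⊆ S: {ball_in(b1,rmA), free(left), robot_in(rmA)} ⊆ S  — applicable
  S \ del = {ball_in(b3,rmA), robot_in(rmA)}
  ∪ add   = {ball_in(b3,rmA), carry(b1,left), robot_in(rmA)}

== RESULT ==
["ball_in(b3,rmA)", "carry(b1,left)", "robot_in(rmA)"]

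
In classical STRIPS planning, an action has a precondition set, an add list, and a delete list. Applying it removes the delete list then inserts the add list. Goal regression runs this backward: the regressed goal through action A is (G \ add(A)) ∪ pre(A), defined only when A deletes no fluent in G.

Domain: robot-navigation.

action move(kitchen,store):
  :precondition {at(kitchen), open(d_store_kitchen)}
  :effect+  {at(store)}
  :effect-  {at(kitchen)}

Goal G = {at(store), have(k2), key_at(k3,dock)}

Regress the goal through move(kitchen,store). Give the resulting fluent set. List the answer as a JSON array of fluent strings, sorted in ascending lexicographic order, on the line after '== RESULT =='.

Compute (G \ add) ∪ pre:
  G ∩ del = {}  (empty — regression defined)
  G \ add = {at(store), have(k2), key_at(k3,dock)} \ {at(store)} = {have(k2), key_at(k3,dock)}
  ∪ pre   = {have(k2), key_at(k3,dock)} ∪ {at(kitchen), open(d_store_kitchen)}
          = {at(kitchen), have(k2), key_at(k3,dock), open(d_store_kitchen)}

== RESULT ==
["at(kitchen)", "have(k2)", "key_at(k3,dock)", "open(d_store_kitchen)"]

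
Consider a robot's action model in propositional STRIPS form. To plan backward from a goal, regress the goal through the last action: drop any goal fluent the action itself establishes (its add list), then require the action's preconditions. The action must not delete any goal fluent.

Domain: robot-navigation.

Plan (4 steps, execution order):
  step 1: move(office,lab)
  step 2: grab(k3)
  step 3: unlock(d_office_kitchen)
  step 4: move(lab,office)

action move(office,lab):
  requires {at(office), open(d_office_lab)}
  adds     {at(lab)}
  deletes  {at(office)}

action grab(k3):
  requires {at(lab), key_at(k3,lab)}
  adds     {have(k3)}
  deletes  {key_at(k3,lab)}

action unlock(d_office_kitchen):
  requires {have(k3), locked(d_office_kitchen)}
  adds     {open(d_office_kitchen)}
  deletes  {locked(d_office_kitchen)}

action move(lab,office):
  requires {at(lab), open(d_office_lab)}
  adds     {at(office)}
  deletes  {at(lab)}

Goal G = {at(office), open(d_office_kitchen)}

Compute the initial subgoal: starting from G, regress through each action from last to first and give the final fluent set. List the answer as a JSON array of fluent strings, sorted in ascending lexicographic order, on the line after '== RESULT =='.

Work backward from the goal:
  through step 4 (move(lab,office)): drop {at(office)}, keep {open(d_office_kitchen)}, require {at(lab), open(d_office_lab)}
    → {at(lab), open(d_office_kitchen), open(d_office_lab)}
  through step 3 (unlock(d_office_kitchen)): drop {open(d_office_kitchen)}, keep {at(lab), open(d_office_lab)}, require {have(k3), locked(d_office_kitchen)}
    → {at(lab), have(k3), locked(d_office_kitchen), open(d_office_lab)}
  through step 2 (grab(k3)): drop {have(k3)}, keep {at(lab), locked(d_office_kitchen), open(d_office_lab)}, require {at(lab), key_at(k3,lab)}
    → {at(lab), key_at(k3,lab), locked(d_office_kitchen), open(d_office_lab)}
  through step 1 (move(office,lab)): drop {at(lab)}, keep {key_at(k3,lab), locked(d_office_kitchen), open(d_office_lab)}, require {at(office), open(d_office_lab)}
    → {at(office), key_at(k3,lab), locked(d_office_kitchen), open(d_office_lab)}

== RESULT ==
["at(office)", "key_at(k3,lab)", "locked(d_office_kitchen)", "open(d_office_lab)"]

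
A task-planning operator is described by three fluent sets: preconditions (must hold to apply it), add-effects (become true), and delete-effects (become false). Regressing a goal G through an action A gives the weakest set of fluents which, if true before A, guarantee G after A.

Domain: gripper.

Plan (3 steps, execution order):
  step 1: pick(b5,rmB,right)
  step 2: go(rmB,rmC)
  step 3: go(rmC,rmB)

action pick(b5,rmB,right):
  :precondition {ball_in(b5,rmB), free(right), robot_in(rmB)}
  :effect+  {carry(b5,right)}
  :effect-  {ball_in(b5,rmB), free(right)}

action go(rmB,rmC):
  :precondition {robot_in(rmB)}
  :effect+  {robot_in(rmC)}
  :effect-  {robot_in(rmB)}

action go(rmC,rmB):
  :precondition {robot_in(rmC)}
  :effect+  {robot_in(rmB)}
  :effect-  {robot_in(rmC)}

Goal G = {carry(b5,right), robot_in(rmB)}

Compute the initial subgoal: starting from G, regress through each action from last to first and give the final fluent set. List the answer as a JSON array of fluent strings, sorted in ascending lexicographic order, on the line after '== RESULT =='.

Work backward from the goal:
  through step 3 (go(rmC,rmB)): drop {robot_in(rmB)}, keep {carry(b5,right)}, require {robot_in(rmC)}
    → {carry(b5,right), robot_in(rmC)}
  through step 2 (go(rmB,rmC)): drop {robot_in(rmC)}, keep {carry(b5,right)}, require {robot_in(rmB)}
    → {carry(b5,right), robot_in(rmB)}
  through step 1 (pick(b5,rmB,right)): drop {carry(b5,right)}, keep {robot_in(rmB)}, require {ball_in(b5,rmB), free(right), robot_in(rmB)}
    → {ball_in(b5,rmB), free(right), robot_in(rmB)}

== RESULT ==
["ball_in(b5,rmB)", "free(right)", "robot_in(rmB)"]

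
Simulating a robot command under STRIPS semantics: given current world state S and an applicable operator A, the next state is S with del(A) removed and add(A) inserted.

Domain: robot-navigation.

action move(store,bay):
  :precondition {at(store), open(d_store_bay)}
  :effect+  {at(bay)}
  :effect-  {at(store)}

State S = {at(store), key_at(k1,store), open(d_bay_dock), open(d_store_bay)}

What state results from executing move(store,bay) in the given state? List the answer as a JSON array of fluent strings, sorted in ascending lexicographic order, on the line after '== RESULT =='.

Progress:
  pre ⊆ S: {at(store), open(d_store_bay)} ⊆ S  — applicable
  S \ del = {key_at(k1,store), open(d_bay_dock), open(d_store_bay)}
  ∪ add   = {at(bay), key_at(k1,store), open(d_bay_dock), open(d_store_bay)}

== RESULT ==
["at(bay)", "key_at(k1,store)", "open(d_bay_dock)", "open(d_store_bay)"]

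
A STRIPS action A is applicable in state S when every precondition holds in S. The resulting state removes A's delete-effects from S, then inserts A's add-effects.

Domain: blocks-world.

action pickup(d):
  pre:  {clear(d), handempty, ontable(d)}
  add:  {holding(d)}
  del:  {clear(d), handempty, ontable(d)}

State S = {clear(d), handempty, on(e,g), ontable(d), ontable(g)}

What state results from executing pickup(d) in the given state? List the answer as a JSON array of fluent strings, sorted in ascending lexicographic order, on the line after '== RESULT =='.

Compute (S \ del) ∪ add:
  pre ⊆ S: {clear(d), handempty, ontable(d)} ⊆ S  — applicable
  S \ del = {on(e,g), ontable(g)}
  ∪ add   = {holding(d), on(e,g), ontable(g)}

== RESULT ==
["holding(d)", "on(e,g)", "ontable(g)"]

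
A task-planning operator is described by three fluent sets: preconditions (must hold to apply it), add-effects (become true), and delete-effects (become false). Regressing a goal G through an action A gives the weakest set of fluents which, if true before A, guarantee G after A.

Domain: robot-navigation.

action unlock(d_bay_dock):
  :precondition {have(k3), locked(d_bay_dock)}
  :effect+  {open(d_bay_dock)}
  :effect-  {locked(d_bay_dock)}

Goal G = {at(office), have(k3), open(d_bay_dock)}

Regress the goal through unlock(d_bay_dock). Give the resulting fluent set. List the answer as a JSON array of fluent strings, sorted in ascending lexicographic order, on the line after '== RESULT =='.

Regress:
  G ∩ del = {}  (empty — regression defined)
  G \ add = {at(office), have(k3), open(d_bay_dock)} \ {open(d_bay_dock)} = {at(office), have(k3)}
  ∪ pre   = {at(office), have(k3)} ∪ {have(k3), locked(d_bay_dock)}
          = {at(office), have(k3), locked(d_bay_dock)}

== RESULT ==
["at(office)", "have(k3)", "locked(d_bay_dock)"]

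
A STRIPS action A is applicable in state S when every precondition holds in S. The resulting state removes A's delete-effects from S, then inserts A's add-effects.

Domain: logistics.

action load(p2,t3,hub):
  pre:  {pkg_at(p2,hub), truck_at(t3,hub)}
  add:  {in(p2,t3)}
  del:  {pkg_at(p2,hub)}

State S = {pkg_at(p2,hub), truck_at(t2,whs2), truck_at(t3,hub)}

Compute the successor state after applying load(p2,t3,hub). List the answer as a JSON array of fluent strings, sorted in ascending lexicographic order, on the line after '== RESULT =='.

Compute (S \ del) ∪ add:
  pre ⊆ S: {pkg_at(p2,hub), truck_at(t3,hub)} ⊆ S  — applicable
  S \ del = {truck_at(t2,whs2), truck_at(t3,hub)}
  ∪ add   = {in(p2,t3), truck_at(t2,whs2), truck_at(t3,hub)}

== RESULT ==
["in(p2,t3)", "truck_at(t2,whs2)", "truck_at(t3,hub)"]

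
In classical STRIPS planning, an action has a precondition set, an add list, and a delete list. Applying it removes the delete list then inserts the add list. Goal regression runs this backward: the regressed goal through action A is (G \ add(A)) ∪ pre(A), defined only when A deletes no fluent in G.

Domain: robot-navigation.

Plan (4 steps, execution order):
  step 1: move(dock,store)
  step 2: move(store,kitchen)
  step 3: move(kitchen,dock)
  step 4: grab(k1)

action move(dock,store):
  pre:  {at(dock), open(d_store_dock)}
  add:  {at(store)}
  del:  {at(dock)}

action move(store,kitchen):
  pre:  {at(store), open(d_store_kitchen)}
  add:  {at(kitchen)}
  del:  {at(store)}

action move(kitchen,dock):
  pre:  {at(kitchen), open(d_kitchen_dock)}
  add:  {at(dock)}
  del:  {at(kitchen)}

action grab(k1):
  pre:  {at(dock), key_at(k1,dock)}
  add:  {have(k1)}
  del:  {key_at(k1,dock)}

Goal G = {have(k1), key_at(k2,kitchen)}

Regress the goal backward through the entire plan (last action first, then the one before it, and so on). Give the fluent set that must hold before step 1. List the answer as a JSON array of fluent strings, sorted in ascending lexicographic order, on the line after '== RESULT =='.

Regress step by step:
  through step 4 (grab(k1)): drop {have(k1)}, keep {key_at(k2,kitchen)}, require {at(dock), key_at(k1,dock)}
    → {at(dock), key_at(k1,dock), key_at(k2,kitchen)}
  through step 3 (move(kitchen,dock)): drop {at(dock)}, keep {key_at(k1,dock), key_at(k2,kitchen)}, require {at(kitchen), open(d_kitchen_dock)}
    → {at(kitchen), key_at(k1,dock), key_at(k2,kitchen), open(d_kitchen_dock)}
  through step 2 (move(store,kitchen)): drop {at(kitchen)}, keep {key_at(k1,dock), key_at(k2,kitchen), open(d_kitchen_dock)}, require {at(store), open(d_store_kitchen)}
    → {at(store), key_at(k1,dock), key_at(k2,kitchen), open(d_kitchen_dock), open(d_store_kitchen)}
  through step 1 (move(dock,store)): drop {at(store)}, keep {key_at(k1,dock), key_at(k2,kitchen), open(d_kitchen_dock), open(d_store_kitchen)}, require {at(dock), open(d_store_dock)}
    → {at(dock), key_at(k1,dock), key_at(k2,kitchen), open(d_kitchen_dock), open(d_store_dock), open(d_store_kitchen)}

== RESULT ==
["at(dock)", "key_at(k1,dock)", "key_at(k2,kitchen)", "open(d_kitchen_dock)", "open(d_store_dock)", "open(d_store_kitchen)"]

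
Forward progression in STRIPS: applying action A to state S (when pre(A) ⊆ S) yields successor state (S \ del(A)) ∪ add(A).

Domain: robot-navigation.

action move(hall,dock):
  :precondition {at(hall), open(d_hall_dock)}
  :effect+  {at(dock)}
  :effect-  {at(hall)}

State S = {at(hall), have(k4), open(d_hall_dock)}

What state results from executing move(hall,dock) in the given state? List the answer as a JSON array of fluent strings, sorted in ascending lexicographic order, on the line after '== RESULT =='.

Progress:
  pre ⊆ S: {at(hall), open(d_hall_dock)} ⊆ S  — applicable
  S \ del = {have(k4), open(d_hall_dock)}
  ∪ add   = {at(dock), have(k4), open(d_hall_dock)}

== RESULT ==
["at(dock)", "have(k4)", "open(d_hall_dock)"]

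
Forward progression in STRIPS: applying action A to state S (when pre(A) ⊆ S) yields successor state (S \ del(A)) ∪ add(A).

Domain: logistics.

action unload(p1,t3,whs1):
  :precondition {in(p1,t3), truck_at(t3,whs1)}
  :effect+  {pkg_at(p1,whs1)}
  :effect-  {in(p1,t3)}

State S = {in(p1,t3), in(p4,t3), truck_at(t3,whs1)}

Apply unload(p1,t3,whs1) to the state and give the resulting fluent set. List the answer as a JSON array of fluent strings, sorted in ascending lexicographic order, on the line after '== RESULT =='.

Progress:
  pre ⊆ S: {in(p1,t3), truck_at(t3,whs1)} ⊆ S  — applicable
  S \ del = {in(p4,t3), truck_at(t3,whs1)}
  ∪ add   = {in(p4,t3), pkg_at(p1,whs1), truck_at(t3,whs1)}

== RESULT ==
["in(p4,t3)", "pkg_at(p1,whs1)", "truck_at(t3,whs1)"]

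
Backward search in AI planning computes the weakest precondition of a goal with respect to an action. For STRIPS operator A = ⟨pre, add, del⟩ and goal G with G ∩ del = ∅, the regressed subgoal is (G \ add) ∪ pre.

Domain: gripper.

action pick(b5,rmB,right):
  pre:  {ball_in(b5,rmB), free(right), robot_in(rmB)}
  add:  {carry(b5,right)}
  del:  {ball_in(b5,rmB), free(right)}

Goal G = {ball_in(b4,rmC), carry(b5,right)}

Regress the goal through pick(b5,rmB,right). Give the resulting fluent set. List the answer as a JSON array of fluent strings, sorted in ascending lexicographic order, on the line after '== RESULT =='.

Compute (G \ add) ∪ pre:
  G ∩ del = {}  (empty — regression defined)
  G \ add = {ball_in(b4,rmC), carry(b5,right)} \ {carry(b5,right)} = {ball_in(b4,rmC)}
  ∪ pre   = {ball_in(b4,rmC)} ∪ {ball_in(b5,rmB), free(right), robot_in(rmB)}
          = {ball_in(b4,rmC), ball_in(b5,rmB), free(right), robot_in(rmB)}

== RESULT ==
["ball_in(b4,rmC)", "ball_in(b5,rmB)", "free(right)", "robot_in(rmB)"]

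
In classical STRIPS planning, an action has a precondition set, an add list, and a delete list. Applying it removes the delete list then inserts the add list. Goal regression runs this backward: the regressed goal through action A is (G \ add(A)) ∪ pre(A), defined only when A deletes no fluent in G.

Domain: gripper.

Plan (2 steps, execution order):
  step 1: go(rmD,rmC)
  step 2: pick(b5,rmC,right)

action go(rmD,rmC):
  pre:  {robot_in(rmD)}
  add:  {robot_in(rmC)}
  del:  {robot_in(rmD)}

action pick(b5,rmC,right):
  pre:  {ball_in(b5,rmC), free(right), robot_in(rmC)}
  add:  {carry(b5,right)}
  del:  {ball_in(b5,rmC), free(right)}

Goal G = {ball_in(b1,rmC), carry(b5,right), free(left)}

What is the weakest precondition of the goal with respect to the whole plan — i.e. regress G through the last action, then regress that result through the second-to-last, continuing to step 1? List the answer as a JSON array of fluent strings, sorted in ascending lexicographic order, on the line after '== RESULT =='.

Regress step by step:
  through step 2 (pick(b5,rmC,right)): drop {carry(b5,right)}, keep {ball_in(b1,rmC), free(left)}, require {ball_in(b5,rmC), free(right), robot_in(rmC)}
    → {ball_in(b1,rmC), ball_in(b5,rmC), free(left), free(right), robot_in(rmC)}
  through step 1 (go(rmD,rmC)): drop {robot_in(rmC)}, keep {ball_in(b1,rmC), ball_in(b5,rmC), free(left), free(right)}, require {robot_in(rmD)}
    → {ball_in(b1,rmC), ball_in(b5,rmC), free(left), free(right), robot_in(rmD)}

== RESULT ==
["ball_in(b1,rmC)", "ball_in(b5,rmC)", "free(left)", "free(right)", "robot_in(rmD)"]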